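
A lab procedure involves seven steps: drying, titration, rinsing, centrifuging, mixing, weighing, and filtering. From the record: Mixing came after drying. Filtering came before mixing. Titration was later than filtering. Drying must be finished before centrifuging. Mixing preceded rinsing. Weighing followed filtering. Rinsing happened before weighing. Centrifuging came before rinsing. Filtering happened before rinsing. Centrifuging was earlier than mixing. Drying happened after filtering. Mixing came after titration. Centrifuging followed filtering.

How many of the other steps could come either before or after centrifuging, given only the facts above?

Forced before centrifuging: drying and filtering; forced after centrifuging: mixing, rinsing, and weighing.
That leaves titration with no forced order relative to centrifuging — 1.

1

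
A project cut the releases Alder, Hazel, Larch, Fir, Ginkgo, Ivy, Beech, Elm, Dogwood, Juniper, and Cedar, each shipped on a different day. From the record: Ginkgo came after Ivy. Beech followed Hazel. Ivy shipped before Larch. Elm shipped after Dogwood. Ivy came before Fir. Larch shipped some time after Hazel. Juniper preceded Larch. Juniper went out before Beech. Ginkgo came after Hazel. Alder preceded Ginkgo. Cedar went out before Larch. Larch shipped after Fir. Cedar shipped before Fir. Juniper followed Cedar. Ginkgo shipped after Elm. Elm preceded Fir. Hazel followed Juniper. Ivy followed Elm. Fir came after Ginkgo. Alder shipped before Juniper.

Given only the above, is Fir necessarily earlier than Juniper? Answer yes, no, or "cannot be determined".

Tracing the constraints gives Juniper → Hazel → Ginkgo → Fir, so Juniper must come before Fir.
That means Fir cannot be before Juniper.

no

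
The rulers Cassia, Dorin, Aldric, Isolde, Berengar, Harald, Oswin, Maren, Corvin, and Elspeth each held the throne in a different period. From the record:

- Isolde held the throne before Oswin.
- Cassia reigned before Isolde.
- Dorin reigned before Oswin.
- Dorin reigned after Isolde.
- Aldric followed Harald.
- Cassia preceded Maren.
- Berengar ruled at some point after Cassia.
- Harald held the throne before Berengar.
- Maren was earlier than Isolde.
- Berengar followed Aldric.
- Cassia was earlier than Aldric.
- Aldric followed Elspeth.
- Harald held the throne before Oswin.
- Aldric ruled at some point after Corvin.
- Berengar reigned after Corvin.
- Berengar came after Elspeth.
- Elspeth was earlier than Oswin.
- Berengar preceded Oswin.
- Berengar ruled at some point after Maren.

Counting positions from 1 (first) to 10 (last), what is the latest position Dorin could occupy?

9

Dorin must come before Oswin — 1 ruler forced after them.
Everything else can be placed before Dorin in some valid order, so Dorin can sit as late as position 10 − 1 = 9.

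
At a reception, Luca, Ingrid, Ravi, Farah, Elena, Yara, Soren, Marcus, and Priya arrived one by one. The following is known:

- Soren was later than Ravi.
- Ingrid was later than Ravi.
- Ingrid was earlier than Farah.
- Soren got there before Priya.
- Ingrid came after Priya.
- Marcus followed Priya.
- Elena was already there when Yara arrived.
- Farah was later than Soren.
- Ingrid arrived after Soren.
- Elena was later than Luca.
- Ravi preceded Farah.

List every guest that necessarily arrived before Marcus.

Directly stated before Marcus: Priya.
Ravi reaches Marcus via Ravi → Soren → Priya → Marcus.
Soren reaches Marcus via Soren → Priya → Marcus.
No chain forces Farah (or any of the others) ahead of Marcus.

Priya, Ravi, Soren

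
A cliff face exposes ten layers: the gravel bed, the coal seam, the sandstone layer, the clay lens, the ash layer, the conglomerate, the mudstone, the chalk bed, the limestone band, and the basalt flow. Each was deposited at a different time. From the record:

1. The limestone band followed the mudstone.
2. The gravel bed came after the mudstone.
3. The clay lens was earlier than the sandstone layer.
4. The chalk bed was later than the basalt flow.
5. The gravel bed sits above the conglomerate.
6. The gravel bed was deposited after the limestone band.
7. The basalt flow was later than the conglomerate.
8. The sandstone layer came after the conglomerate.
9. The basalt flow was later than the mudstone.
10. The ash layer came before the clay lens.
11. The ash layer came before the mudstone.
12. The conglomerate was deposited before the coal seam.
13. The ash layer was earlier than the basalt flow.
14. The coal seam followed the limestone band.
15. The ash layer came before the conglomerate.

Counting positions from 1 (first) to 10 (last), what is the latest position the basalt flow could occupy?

9

The basalt flow must come before the chalk bed — 1 layer forced after it.
Everything else can be placed before the basalt flow in some valid order, so the basalt flow can sit as late as position 10 − 1 = 9.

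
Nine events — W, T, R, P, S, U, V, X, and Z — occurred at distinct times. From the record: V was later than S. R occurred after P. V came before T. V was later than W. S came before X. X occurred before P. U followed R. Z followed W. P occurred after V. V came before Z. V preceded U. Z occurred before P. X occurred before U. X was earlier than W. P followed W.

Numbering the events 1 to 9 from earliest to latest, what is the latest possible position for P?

7

P must come before R and U — 2 events forced after it.
Everything else can be placed before P in some valid order, so P can sit as late as position 9 − 2 = 7.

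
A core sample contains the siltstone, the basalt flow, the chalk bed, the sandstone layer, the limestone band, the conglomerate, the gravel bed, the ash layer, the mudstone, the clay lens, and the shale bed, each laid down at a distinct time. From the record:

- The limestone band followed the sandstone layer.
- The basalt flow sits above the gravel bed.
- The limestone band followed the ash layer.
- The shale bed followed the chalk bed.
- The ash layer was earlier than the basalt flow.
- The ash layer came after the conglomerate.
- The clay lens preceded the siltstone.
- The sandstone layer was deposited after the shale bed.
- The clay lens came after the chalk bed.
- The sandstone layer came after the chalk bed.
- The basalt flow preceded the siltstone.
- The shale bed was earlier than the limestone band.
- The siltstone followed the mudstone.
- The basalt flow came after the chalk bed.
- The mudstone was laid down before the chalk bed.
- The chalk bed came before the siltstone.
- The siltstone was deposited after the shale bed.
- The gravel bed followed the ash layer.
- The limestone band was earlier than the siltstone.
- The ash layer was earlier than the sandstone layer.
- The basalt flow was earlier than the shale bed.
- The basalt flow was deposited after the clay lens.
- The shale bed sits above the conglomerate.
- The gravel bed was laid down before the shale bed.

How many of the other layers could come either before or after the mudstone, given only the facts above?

3

Forced after the mudstone: the basalt flow, the chalk bed, the clay lens, the limestone band, the sandstone layer, the shale bed, and the siltstone.
That leaves the ash layer, the conglomerate, and the gravel bed with no forced order relative to the mudstone — 3.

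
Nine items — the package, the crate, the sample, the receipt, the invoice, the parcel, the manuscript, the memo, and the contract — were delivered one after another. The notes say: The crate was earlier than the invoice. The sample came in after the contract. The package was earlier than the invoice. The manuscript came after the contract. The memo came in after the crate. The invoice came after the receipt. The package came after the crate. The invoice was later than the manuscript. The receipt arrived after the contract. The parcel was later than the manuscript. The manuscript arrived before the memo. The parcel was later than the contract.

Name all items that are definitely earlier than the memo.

the contract, the crate, the manuscript

Directly stated before the memo: the crate and the manuscript.
The contract reaches the memo via the contract → the manuscript → the memo.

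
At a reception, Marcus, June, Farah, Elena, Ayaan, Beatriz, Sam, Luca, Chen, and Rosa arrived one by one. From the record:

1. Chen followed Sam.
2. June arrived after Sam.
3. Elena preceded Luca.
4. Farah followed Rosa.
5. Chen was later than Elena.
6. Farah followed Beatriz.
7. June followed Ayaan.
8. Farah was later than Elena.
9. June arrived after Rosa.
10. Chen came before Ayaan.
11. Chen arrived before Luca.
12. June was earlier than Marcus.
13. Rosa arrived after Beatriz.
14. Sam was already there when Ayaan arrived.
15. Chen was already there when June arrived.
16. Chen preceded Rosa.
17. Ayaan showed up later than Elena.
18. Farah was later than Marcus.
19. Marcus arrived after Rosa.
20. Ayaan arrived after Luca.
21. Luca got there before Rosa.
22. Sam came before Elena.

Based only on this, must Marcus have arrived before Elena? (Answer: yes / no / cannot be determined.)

Tracing the constraints gives Elena → Ayaan → June → Marcus, so Elena must come before Marcus.
That means Marcus cannot be before Elena.

no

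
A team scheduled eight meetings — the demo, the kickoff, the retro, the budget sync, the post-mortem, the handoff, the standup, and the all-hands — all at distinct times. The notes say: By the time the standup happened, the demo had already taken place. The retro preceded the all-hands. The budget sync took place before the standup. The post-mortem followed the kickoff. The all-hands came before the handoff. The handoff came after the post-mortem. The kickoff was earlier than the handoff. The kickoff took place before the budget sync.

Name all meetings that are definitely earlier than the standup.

Directly stated before the standup: the budget sync and the demo.
The kickoff reaches the standup via the kickoff → the budget sync → the standup.
No chain forces the handoff (or any of the others) ahead of the standup.

the budget sync, the demo, the kickoff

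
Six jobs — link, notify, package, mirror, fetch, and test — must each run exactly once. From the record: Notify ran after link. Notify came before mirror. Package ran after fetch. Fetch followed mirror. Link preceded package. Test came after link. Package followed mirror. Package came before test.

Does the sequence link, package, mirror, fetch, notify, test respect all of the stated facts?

no

The constraints require mirror before package, but in the proposed sequence package appears ahead of mirror. That one violation is enough.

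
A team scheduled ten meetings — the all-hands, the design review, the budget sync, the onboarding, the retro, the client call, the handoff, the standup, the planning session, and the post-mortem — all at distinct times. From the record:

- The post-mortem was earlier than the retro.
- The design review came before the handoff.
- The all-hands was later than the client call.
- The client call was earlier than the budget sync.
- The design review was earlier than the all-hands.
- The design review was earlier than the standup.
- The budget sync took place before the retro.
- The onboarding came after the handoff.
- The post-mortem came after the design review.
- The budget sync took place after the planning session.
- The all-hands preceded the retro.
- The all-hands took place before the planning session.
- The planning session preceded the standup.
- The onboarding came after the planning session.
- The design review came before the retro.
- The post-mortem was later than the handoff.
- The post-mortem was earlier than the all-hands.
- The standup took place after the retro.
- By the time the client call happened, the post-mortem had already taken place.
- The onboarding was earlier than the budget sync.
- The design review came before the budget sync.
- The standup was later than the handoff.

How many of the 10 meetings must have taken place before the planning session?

5

Directly stated before the planning session: the all-hands.
The client call reaches the planning session via the client call → the all-hands → the planning session.
The design review reaches the planning session via the design review → the all-hands → the planning session.
The handoff reaches the planning session via the handoff → the post-mortem → the all-hands → the planning session.
Likewise the post-mortem reaches the planning session by chaining the stated constraints.
That's the all-hands, the client call, the design review, the handoff, and the post-mortem — 5 in all.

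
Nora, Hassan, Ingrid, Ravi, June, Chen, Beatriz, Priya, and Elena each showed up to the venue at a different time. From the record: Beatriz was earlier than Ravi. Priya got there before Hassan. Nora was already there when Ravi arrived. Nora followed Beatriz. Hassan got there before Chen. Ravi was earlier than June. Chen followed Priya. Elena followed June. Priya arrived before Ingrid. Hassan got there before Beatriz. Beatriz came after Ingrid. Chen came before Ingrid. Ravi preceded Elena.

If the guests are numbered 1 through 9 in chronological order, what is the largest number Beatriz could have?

Beatriz must come before Elena, June, Nora, and Ravi — 4 guests forced after them.
Everything else can be placed before Beatriz in some valid order, so Beatriz can sit as late as position 9 − 4 = 5.

5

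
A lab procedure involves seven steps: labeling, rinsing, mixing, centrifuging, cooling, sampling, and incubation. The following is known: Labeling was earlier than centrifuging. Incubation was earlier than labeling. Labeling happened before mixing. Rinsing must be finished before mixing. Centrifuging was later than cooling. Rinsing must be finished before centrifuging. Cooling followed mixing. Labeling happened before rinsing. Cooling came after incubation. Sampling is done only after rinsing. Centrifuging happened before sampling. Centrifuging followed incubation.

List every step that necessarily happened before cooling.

Directly stated before cooling: incubation and mixing.
Labeling reaches cooling via labeling → mixing → cooling.
Rinsing reaches cooling via rinsing → mixing → cooling.
No chain forces sampling (or any of the others) ahead of cooling.

incubation, labeling, mixing, rinsing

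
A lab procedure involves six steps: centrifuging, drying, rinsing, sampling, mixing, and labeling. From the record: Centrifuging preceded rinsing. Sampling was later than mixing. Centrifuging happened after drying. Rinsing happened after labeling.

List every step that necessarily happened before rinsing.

centrifuging, drying, labeling

Directly stated before rinsing: centrifuging and labeling.
Drying reaches rinsing via drying → centrifuging → rinsing.
No chain forces sampling (or any of the others) ahead of rinsing.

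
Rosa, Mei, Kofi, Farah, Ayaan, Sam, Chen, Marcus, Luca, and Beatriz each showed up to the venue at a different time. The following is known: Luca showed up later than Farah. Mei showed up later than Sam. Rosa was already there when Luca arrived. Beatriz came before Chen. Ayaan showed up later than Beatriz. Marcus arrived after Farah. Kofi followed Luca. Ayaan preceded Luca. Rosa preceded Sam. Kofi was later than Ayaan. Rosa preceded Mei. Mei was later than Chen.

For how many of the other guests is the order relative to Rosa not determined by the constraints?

5

Forced after Rosa: Kofi, Luca, Mei, and Sam.
That leaves Ayaan, Beatriz, Chen, Farah, and Marcus with no forced order relative to Rosa — 5.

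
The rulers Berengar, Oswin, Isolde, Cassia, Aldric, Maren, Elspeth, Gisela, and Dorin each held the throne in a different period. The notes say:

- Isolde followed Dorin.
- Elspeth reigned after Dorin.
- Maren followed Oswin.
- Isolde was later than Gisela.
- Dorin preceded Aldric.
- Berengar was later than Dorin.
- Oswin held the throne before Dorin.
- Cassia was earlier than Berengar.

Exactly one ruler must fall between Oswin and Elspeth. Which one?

Dorin

Tracing the constraints gives Oswin → Dorin → Elspeth, so Dorin sits after Oswin and before Elspeth.
No other ruler is forced both after Oswin and before Elspeth.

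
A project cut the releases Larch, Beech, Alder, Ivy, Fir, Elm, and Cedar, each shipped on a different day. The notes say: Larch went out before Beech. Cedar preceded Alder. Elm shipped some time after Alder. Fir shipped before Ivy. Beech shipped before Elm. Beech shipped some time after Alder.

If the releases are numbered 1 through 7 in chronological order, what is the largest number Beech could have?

Beech must come before Elm — 1 release forced after it.
Everything else can be placed before Beech in some valid order, so Beech can sit as late as position 7 − 1 = 6.

6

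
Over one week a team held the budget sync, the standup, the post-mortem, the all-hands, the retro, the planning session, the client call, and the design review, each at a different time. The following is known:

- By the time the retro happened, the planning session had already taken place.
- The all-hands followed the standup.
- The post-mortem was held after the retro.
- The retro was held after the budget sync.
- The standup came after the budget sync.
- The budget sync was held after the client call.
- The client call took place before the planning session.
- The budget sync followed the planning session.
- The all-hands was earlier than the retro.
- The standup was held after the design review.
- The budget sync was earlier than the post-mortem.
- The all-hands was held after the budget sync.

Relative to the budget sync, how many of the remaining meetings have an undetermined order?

1

Forced before the budget sync: the client call and the planning session; forced after the budget sync: the all-hands, the post-mortem, the retro, and the standup.
That leaves the design review with no forced order relative to the budget sync — 1.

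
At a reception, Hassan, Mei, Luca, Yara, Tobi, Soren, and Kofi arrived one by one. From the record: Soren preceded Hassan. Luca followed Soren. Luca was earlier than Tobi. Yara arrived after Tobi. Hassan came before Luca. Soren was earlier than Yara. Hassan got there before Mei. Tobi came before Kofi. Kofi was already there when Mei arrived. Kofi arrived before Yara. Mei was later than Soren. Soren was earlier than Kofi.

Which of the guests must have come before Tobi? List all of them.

Hassan, Luca, Soren

Directly stated before Tobi: Luca.
Hassan reaches Tobi via Hassan → Luca → Tobi.
Soren reaches Tobi via Soren → Luca → Tobi.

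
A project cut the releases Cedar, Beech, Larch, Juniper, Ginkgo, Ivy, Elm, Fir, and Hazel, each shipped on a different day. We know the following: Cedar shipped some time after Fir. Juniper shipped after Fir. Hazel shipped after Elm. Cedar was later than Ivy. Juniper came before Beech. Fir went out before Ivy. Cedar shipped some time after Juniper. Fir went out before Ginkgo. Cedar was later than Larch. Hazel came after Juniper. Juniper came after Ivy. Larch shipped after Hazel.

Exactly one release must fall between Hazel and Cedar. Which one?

Tracing the constraints gives Hazel → Larch → Cedar, so Larch sits after Hazel and before Cedar.
No other release is forced both after Hazel and before Cedar.

Larch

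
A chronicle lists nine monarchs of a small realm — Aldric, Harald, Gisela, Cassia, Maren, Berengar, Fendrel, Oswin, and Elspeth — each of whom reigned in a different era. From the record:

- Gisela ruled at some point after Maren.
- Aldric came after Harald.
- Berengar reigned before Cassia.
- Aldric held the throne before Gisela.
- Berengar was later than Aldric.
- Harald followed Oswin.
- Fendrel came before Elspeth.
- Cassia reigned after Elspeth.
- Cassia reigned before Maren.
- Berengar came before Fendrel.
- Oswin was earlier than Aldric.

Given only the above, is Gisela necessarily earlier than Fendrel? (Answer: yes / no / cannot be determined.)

Tracing the constraints gives Fendrel → Elspeth → Cassia → Maren → Gisela, so Fendrel must come before Gisela.
That means Gisela cannot be before Fendrel.

no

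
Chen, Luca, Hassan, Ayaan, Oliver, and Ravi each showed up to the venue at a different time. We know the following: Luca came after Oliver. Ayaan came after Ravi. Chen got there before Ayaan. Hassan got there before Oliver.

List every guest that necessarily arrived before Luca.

Directly stated before Luca: Oliver.
Hassan reaches Luca via Hassan → Oliver → Luca.
No chain forces Chen (or any of the others) ahead of Luca.

Hassan, Oliver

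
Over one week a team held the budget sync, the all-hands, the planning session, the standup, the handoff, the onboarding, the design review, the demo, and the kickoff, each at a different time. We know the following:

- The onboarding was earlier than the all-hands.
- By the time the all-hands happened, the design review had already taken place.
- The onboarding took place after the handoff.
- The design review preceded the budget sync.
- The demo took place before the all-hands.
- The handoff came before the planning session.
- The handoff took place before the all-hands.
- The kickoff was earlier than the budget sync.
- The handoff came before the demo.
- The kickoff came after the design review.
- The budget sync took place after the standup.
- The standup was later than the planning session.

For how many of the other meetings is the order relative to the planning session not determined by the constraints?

Forced before the planning session: the handoff; forced after the planning session: the budget sync and the standup.
That leaves the all-hands, the demo, the design review, the kickoff, and the onboarding with no forced order relative to the planning session — 5.

5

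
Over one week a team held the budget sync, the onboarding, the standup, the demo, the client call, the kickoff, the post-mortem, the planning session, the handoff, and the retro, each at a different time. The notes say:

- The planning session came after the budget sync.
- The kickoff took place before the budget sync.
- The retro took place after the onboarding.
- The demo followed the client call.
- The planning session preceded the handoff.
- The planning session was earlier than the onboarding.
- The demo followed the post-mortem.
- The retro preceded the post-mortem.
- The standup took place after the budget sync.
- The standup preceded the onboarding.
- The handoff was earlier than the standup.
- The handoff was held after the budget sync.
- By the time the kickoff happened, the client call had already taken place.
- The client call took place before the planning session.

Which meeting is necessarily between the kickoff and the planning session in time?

Tracing the constraints gives the kickoff → the budget sync → the planning session, so the budget sync sits after the kickoff and before the planning session.
No other meeting is forced both after the kickoff and before the planning session.

the budget sync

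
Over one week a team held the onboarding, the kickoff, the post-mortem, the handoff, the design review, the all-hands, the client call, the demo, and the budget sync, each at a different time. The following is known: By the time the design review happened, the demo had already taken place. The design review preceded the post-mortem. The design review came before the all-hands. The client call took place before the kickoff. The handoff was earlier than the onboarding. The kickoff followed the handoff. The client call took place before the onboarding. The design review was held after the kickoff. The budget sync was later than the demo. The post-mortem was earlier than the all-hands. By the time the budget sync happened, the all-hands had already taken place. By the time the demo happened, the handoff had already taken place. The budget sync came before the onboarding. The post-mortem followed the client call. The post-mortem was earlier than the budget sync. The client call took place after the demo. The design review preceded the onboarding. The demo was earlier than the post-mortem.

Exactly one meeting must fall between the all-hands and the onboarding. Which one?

Tracing the constraints gives the all-hands → the budget sync → the onboarding, so the budget sync sits after the all-hands and before the onboarding.
No other meeting is forced both after the all-hands and before the onboarding.

the budget sync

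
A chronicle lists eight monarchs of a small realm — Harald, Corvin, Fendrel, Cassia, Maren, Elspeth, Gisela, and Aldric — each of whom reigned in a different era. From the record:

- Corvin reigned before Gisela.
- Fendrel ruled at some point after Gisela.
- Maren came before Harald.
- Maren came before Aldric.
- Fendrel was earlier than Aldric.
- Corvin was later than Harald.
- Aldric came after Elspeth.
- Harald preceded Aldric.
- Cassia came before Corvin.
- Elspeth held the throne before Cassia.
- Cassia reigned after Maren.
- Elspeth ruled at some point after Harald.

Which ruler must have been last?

Aldric

Every other ruler has a chain of constraints placing them before Aldric, so Aldric is last.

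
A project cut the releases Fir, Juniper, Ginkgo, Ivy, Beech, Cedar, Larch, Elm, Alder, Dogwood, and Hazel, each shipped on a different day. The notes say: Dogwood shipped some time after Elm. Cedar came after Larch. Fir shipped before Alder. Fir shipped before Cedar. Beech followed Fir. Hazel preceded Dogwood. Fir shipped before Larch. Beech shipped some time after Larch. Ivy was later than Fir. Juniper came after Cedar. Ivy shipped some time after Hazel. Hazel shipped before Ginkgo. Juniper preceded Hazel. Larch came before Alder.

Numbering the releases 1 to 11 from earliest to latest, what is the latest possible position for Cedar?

6

Cedar must come before Dogwood, Ginkgo, Hazel, Ivy, and Juniper — 5 releases forced after it.
Everything else can be placed before Cedar in some valid order, so Cedar can sit as late as position 11 − 5 = 6.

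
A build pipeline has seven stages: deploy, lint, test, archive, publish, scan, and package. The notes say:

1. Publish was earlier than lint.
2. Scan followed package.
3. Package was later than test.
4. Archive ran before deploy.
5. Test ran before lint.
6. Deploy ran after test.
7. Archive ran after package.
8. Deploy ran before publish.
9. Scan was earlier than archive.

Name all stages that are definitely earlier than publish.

archive, deploy, package, scan, test

Directly stated before publish: deploy.
Archive reaches publish via archive → deploy → publish.
Package reaches publish via package → archive → deploy → publish.
Scan reaches publish via scan → archive → deploy → publish.
Likewise test reaches publish by chaining the stated constraints.
No chain forces lint ahead of publish.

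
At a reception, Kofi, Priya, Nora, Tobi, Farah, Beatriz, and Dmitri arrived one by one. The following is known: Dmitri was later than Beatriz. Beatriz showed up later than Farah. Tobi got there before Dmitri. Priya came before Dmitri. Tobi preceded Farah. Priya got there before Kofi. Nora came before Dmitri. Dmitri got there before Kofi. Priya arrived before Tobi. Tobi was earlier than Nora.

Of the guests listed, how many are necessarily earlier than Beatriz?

3

Directly stated before Beatriz: Farah.
Priya reaches Beatriz via Priya → Tobi → Farah → Beatriz.
Tobi reaches Beatriz via Tobi → Farah → Beatriz.
No chain forces Nora (or any of the others) ahead of Beatriz.
That's Farah, Priya, and Tobi — 3 in all.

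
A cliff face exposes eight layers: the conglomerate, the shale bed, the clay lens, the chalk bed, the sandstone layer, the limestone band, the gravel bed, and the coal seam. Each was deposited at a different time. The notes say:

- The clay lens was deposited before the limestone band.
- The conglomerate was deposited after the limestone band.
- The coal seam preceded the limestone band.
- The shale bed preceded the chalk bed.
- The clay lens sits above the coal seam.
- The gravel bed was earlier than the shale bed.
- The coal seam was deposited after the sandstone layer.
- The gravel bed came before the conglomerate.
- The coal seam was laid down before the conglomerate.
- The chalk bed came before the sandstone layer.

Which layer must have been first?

The gravel bed has a chain of constraints placing it before every other layer, so the gravel bed must be first.

the gravel bed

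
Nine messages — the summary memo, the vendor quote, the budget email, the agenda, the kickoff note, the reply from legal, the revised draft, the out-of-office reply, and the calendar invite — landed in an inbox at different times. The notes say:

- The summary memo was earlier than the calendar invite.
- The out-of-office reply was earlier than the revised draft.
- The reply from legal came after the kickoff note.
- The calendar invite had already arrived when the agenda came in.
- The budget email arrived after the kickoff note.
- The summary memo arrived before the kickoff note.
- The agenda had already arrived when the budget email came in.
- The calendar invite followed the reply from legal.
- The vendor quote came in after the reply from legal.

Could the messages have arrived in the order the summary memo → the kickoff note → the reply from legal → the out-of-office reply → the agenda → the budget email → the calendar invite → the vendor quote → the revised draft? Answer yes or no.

The constraints require the calendar invite before the agenda, but in the proposed sequence the agenda appears ahead of the calendar invite. That one violation is enough.

no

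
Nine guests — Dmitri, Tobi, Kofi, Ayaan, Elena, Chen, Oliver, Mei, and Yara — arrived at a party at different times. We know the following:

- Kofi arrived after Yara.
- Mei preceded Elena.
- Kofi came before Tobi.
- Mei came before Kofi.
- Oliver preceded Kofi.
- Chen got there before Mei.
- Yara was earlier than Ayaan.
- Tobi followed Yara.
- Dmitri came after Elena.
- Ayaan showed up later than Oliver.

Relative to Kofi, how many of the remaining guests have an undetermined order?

Forced before Kofi: Chen, Mei, Oliver, and Yara; forced after Kofi: Tobi.
That leaves Ayaan, Dmitri, and Elena with no forced order relative to Kofi — 3.

3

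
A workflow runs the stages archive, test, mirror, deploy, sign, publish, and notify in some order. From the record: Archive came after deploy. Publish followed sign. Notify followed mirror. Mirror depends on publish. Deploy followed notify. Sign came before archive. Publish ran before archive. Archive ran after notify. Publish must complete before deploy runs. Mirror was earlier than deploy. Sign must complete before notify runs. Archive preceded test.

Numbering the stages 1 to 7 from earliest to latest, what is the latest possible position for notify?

Notify must come before archive, deploy, and test — 3 stages forced after it.
Everything else can be placed before notify in some valid order, so notify can sit as late as position 7 − 3 = 4.

4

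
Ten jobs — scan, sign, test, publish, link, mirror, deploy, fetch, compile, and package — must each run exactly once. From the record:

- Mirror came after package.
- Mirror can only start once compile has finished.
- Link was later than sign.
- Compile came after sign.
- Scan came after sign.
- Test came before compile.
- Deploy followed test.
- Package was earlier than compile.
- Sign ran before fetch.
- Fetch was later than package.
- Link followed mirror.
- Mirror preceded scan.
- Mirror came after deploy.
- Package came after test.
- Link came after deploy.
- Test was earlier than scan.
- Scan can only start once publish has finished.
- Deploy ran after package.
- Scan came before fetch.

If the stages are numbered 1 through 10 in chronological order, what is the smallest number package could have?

2

Test must come before package — 1 forced predecessor.
Nothing else is forced ahead of package, so its earliest slot is position 1 + 1 = 2.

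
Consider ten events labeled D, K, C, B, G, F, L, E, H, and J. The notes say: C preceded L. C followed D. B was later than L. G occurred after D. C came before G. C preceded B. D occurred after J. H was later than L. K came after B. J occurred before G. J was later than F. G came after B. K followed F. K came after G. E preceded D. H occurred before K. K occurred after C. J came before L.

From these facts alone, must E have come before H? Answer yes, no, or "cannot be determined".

Chain the constraints: E → D → C → L → H. Each link is directly stated, so E comes before H.

yes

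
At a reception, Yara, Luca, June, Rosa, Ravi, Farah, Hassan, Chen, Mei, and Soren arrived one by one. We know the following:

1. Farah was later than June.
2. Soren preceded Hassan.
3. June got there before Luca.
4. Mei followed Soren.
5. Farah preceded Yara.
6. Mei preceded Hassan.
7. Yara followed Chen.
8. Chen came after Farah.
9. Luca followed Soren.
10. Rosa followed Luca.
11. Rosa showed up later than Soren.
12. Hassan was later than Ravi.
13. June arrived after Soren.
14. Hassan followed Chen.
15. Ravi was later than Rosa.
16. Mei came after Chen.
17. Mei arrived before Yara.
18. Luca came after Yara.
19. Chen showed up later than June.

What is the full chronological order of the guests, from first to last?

Soren, June, Farah, Chen, Mei, Yara, Luca, Rosa, Ravi, Hassan

The constraints fix every adjacent pair, so only one ordering works:
Soren → June → Farah → Chen → Mei → Yara → Luca → Rosa → Ravi → Hassan.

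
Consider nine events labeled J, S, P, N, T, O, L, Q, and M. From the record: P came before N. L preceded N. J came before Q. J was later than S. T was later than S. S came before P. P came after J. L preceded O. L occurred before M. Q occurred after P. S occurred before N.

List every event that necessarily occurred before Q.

Directly stated before Q: J and P.
S reaches Q via S → P → Q.
No chain forces T (or any of the others) ahead of Q.

J, P, S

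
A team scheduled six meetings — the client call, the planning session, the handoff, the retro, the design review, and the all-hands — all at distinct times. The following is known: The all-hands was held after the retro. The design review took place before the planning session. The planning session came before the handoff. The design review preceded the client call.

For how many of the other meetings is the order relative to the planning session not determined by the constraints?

Forced before the planning session: the design review; forced after the planning session: the handoff.
That leaves the all-hands, the client call, and the retro with no forced order relative to the planning session — 3.

3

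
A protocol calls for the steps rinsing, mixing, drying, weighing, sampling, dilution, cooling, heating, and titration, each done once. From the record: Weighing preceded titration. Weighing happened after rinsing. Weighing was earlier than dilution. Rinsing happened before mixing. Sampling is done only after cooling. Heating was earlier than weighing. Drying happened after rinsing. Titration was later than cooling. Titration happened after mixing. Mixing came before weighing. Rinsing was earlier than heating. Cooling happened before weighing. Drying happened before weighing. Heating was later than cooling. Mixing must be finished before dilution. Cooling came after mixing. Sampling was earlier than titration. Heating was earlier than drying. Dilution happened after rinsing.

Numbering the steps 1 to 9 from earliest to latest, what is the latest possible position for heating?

5

Heating must come before dilution, drying, titration, and weighing — 4 steps forced after it.
Everything else can be placed before heating in some valid order, so heating can sit as late as position 9 − 4 = 5.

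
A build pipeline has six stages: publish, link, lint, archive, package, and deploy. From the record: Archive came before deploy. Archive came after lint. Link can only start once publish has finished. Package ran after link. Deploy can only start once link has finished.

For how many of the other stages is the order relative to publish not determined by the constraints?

Forced after publish: deploy, link, and package.
That leaves archive and lint with no forced order relative to publish — 2.

2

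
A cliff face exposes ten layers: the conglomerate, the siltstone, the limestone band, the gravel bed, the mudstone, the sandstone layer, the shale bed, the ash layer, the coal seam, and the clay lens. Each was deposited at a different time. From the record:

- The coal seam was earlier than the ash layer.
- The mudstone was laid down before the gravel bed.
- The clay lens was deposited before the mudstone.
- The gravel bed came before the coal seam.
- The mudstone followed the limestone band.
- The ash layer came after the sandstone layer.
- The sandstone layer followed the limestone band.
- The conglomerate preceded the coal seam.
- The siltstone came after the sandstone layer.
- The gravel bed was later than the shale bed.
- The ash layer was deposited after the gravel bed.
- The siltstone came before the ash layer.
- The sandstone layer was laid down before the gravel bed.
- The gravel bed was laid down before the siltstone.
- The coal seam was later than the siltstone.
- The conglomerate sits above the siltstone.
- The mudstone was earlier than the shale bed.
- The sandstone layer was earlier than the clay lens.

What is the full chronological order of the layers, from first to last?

the limestone band, the sandstone layer, the clay lens, the mudstone, the shale bed, the gravel bed, the siltstone, the conglomerate, the coal seam, the ash layer

The constraints fix every adjacent pair, so only one ordering works:
the limestone band → the sandstone layer → the clay lens → the mudstone → the shale bed → the gravel bed → the siltstone → the conglomerate → the coal seam → the ash layer.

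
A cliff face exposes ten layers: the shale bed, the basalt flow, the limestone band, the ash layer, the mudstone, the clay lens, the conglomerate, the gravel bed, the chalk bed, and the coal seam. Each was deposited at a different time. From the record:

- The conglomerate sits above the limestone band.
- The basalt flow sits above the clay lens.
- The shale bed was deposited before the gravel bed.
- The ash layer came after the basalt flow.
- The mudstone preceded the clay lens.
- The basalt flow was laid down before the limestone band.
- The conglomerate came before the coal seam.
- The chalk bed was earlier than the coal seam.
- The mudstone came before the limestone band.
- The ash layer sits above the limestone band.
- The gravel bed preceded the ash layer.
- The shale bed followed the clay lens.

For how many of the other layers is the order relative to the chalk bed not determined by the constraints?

Forced after the chalk bed: the coal seam.
That leaves the ash layer, the basalt flow, the clay lens, the conglomerate, the gravel bed, the limestone band, the mudstone, and the shale bed with no forced order relative to the chalk bed — 8.

8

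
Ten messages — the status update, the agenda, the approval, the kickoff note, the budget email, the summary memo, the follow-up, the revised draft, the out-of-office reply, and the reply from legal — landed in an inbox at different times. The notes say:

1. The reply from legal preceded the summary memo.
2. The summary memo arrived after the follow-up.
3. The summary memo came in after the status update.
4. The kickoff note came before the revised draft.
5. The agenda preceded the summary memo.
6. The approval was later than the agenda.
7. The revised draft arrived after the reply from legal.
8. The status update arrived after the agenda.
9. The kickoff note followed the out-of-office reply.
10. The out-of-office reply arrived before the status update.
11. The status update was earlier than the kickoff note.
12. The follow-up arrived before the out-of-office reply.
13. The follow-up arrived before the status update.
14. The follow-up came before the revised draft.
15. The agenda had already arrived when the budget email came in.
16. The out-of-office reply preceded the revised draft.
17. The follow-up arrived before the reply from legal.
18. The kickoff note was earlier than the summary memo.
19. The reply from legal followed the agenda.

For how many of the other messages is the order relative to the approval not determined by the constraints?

8

Forced before the approval: the agenda.
That leaves the budget email, the follow-up, the kickoff note, the out-of-office reply, the reply from legal, the revised draft, the status update, and the summary memo with no forced order relative to the approval — 8.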